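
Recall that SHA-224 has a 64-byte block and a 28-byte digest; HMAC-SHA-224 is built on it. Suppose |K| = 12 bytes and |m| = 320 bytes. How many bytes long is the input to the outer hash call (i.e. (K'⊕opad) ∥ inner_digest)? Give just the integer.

Key is 12 ≤ 64 bytes, zero-padded: |K'| = 64.
Outer input = (K'⊕opad) ∥ H(inner) → 64 + 28 = 92 bytes.

92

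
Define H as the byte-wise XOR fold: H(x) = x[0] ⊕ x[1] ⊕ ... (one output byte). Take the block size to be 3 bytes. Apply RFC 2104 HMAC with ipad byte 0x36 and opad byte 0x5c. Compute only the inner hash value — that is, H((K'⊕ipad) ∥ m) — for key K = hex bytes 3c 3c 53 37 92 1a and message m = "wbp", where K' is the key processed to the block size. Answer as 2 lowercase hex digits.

Key hex bytes 3c 3c 53 37 92 1a is 6 bytes > B = 3, so hash it first: H(key) = ec, then zero-pad to 3 bytes: K' = ec 00 00.
K' ⊕ ipad = da 36 36.
Inner input = da 36 36 ∥ 77 62 70.
Inner hash: XOR da⊕36⊕36⊕77⊕62⊕70 = bf.

bf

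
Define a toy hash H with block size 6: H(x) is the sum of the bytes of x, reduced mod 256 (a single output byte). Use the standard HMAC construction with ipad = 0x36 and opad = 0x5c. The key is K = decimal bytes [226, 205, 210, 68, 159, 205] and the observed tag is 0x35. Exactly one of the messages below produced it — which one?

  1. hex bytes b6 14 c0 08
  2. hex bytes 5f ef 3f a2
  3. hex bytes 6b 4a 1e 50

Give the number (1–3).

3

Key decimal bytes [226, 205, 210, 68, 159, 205] = e2 cd d2 44 9f cd is exactly B = 6 bytes: K' = e2 cd d2 44 9f cd.
K' ⊕ ipad = d4 fb e4 72 a9 fb; K' ⊕ opad = be 91 8e 18 c3 91.
m1: inner = H(d4 fb e4 72 a9 fb b6 14 c0 08) = 5b; tag = H(be 91 8e 18 c3 91 5b) = a4
m2: inner = H(d4 fb e4 72 a9 fb 5f ef 3f a2) = f8; tag = H(be 91 8e 18 c3 91 f8) = 41
m3: inner = H(d4 fb e4 72 a9 fb 6b 4a 1e 50) = ec; tag = H(be 91 8e 18 c3 91 ec) = 35 ← matches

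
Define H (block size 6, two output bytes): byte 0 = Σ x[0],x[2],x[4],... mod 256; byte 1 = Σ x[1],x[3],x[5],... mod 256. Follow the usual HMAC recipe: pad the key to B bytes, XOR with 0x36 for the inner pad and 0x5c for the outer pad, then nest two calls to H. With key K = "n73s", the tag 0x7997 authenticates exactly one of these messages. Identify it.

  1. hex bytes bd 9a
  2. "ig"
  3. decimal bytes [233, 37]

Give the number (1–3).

3

Key "n73s" = 6e 37 33 73 is 4 bytes ≤ B = 6; zero-pad to 6 bytes: K' = 6e 37 33 73 00 00.
K' ⊕ ipad = 58 01 05 45 36 36; K' ⊕ opad = 32 6b 6f 2f 5c 5c.
m1: inner = H(58 01 05 45 36 36 bd 9a) = 50 16; tag = H(32 6b 6f 2f 5c 5c 50 16) = 4d0c
m2: inner = H(58 01 05 45 36 36 69 67) = fc e3; tag = H(32 6b 6f 2f 5c 5c fc e3) = f9d9
m3: inner = H(58 01 05 45 36 36 e9 25) = 7c a1; tag = H(32 6b 6f 2f 5c 5c 7c a1) = 7997 ← matches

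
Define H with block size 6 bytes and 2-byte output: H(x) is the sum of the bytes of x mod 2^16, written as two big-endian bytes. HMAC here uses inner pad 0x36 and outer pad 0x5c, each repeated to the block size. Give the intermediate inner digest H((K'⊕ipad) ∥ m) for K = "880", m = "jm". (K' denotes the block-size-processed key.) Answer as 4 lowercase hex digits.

Key "880" = 38 38 30 is 3 bytes ≤ B = 6; zero-pad to 6 bytes: K' = 38 38 30 00 00 00.
K' ⊕ ipad = 0e 0e 06 36 36 36.
Inner input = 0e 0e 06 36 36 36 ∥ 6a 6d.
Inner hash: sum = 14+14+6+54+54+54+106+109 = 411 → 01 9b.

019b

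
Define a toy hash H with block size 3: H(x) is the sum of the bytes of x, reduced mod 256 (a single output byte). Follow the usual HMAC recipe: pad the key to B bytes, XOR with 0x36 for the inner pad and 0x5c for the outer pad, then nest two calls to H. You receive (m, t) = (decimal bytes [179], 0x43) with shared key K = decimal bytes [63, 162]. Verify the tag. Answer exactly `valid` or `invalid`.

Key decimal bytes [63, 162] = 3f a2 is 2 bytes ≤ B = 3; zero-pad to 3 bytes: K' = 3f a2 00.
K' ⊕ ipad = 09 94 36; K' ⊕ opad = 63 fe 5c.
Inner hash: sum = 9+148+54+179 = 390; mod 256 = 134 → 86.
Outer hash (recomputed tag): sum = 99+254+92+134 = 579; mod 256 = 67 → 43.
Recomputed tag = 43; claimed = 43 → match.

valid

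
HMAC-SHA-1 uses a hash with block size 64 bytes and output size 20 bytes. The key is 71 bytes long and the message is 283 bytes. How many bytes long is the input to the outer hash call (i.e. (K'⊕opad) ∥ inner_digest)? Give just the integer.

Key is 71 > 64 bytes, so it is hashed to 20 bytes then zero-padded to 64: |K'| = 64.
Outer input = (K'⊕opad) ∥ H(inner) → 64 + 20 = 84 bytes.

84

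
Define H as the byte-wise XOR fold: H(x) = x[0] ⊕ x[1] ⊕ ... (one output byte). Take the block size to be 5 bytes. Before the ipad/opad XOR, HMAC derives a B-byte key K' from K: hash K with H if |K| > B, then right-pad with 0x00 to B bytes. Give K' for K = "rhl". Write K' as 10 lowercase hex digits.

Key "rhl" = 72 68 6c is 3 bytes ≤ B = 5; zero-pad to 5 bytes: K' = 72 68 6c 00 00.

72686c0000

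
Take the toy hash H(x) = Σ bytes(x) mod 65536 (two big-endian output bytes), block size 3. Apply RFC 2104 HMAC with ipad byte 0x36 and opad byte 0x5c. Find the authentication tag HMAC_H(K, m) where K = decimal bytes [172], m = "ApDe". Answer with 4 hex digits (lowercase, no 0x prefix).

020a

Key decimal bytes [172] = ac is 1 byte ≤ B = 3; zero-pad to 3 bytes: K' = ac 00 00.
K' ⊕ ipad = 9a 36 36.  K' ⊕ opad = f0 5c 5c.
Inner input = (K'⊕ipad) ∥ m = 9a 36 36 ∥ 41 70 44 65.
Inner hash: sum = 154+54+54+65+112+68+101 = 608 → 02 60.
Outer input = (K'⊕opad) ∥ inner = f0 5c 5c ∥ 02 60.
Outer hash (tag): sum = 240+92+92+2+96 = 522 → 02 0a.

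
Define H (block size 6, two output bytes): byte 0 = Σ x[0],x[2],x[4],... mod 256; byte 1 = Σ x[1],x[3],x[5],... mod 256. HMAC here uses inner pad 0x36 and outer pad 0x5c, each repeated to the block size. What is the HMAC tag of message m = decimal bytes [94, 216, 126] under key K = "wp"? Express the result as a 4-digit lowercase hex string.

6c6e

Key "wp" = 77 70 is 2 bytes ≤ B = 6; zero-pad to 6 bytes: K' = 77 70 00 00 00 00.
K' ⊕ ipad = 41 46 36 36 36 36.  K' ⊕ opad = 2b 2c 5c 5c 5c 5c.
Inner input = (K'⊕ipad) ∥ m = 41 46 36 36 36 36 ∥ 5e d8 7e.
Inner hash: even-index sum = 393 mod 256 = 137; odd-index sum = 394 mod 256 = 138 → 89 8a.
Outer input = (K'⊕opad) ∥ inner = 2b 2c 5c 5c 5c 5c ∥ 89 8a.
Outer hash (tag): even-index sum = 364 mod 256 = 108; odd-index sum = 366 mod 256 = 110 → 6c 6e.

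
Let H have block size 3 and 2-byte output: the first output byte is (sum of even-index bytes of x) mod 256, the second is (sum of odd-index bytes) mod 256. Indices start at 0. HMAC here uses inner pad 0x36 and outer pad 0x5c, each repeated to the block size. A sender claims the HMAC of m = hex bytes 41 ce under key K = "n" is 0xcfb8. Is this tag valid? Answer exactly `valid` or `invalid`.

invalid

Key "n" = 6e is 1 byte ≤ B = 3; zero-pad to 3 bytes: K' = 6e 00 00.
K' ⊕ ipad = 58 36 36; K' ⊕ opad = 32 5c 5c.
Inner hash: even-index sum = 348 mod 256 = 92; odd-index sum = 119 mod 256 = 119 → 5c 77.
Outer hash (recomputed tag): even-index sum = 261 mod 256 = 5; odd-index sum = 184 mod 256 = 184 → 05 b8.
Recomputed tag = 05b8; claimed = cfb8 → mismatch.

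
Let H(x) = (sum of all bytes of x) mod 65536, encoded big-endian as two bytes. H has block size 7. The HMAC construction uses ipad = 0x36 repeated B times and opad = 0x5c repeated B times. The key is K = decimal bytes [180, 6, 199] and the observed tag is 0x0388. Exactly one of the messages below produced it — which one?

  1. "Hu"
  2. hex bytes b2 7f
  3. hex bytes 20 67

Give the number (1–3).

1

Key decimal bytes [180, 6, 199] = b4 06 c7 is 3 bytes ≤ B = 7; zero-pad to 7 bytes: K' = b4 06 c7 00 00 00 00.
K' ⊕ ipad = 82 30 f1 36 36 36 36; K' ⊕ opad = e8 5a 9b 5c 5c 5c 5c.
m1: inner = H(82 30 f1 36 36 36 36 48 75) = 03 38; tag = H(e8 5a 9b 5c 5c 5c 5c 03 38) = 0388 ← matches
m2: inner = H(82 30 f1 36 36 36 36 b2 7f) = 03 ac; tag = H(e8 5a 9b 5c 5c 5c 5c 03 ac) = 03fc
m3: inner = H(82 30 f1 36 36 36 36 20 67) = 03 02; tag = H(e8 5a 9b 5c 5c 5c 5c 03 02) = 0352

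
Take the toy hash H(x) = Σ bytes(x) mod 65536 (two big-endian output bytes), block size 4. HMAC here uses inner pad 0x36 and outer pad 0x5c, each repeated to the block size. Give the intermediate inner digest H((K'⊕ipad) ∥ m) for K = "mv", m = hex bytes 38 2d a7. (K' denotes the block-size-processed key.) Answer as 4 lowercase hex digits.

Key "mv" = 6d 76 is 2 bytes ≤ B = 4; zero-pad to 4 bytes: K' = 6d 76 00 00.
K' ⊕ ipad = 5b 40 36 36.
Inner input = 5b 40 36 36 ∥ 38 2d a7.
Inner hash: sum = 91+64+54+54+56+45+167 = 531 → 02 13.

0213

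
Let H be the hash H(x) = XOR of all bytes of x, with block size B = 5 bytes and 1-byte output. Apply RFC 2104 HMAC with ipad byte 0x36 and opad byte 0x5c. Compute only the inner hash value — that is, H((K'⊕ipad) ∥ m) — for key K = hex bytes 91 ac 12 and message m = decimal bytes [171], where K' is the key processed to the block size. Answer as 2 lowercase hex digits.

b2

Key hex bytes 91 ac 12 is 3 bytes ≤ B = 5; zero-pad to 5 bytes: K' = 91 ac 12 00 00.
K' ⊕ ipad = a7 9a 24 36 36.
Inner input = a7 9a 24 36 36 ∥ ab.
Inner hash: XOR a7⊕9a⊕24⊕36⊕36⊕ab = b2.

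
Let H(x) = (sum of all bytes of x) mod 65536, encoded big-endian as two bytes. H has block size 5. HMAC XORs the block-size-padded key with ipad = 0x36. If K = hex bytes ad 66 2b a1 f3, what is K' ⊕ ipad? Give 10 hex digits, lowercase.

9b501d97c5

Key hex bytes ad 66 2b a1 f3 is exactly B = 5 bytes: K' = ad 66 2b a1 f3.
XOR each byte with 0x36: ad⊕36=9b, 66⊕36=50, 2b⊕36=1d, a1⊕36=97, f3⊕36=c5.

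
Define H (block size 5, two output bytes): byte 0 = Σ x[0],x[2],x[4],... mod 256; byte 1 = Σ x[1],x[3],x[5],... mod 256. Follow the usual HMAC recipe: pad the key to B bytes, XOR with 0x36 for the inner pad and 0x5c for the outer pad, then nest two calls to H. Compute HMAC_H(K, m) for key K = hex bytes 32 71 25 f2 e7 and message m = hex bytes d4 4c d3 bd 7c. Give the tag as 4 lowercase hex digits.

Key hex bytes 32 71 25 f2 e7 is exactly B = 5 bytes: K' = 32 71 25 f2 e7.
K' ⊕ ipad = 04 47 13 c4 d1.  K' ⊕ opad = 6e 2d 79 ae bb.
Inner input = (K'⊕ipad) ∥ m = 04 47 13 c4 d1 ∥ d4 4c d3 bd 7c.
Inner hash: even-index sum = 497 mod 256 = 241; odd-index sum = 814 mod 256 = 46 → f1 2e.
Outer input = (K'⊕opad) ∥ inner = 6e 2d 79 ae bb ∥ f1 2e.
Outer hash (tag): even-index sum = 464 mod 256 = 208; odd-index sum = 460 mod 256 = 204 → d0 cc.

d0cc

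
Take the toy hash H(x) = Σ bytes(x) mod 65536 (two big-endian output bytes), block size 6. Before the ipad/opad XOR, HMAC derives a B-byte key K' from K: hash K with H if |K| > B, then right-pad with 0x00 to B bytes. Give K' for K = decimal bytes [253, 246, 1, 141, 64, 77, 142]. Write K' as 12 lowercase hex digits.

039c00000000

|K| = 7 > B = 6, so first hash the key.
H(K): sum = 253+246+1+141+64+77+142 = 924 → 03 9c.
Zero-pad H(K) = 03 9c to 6 bytes: K' = 03 9c 00 00 00 00.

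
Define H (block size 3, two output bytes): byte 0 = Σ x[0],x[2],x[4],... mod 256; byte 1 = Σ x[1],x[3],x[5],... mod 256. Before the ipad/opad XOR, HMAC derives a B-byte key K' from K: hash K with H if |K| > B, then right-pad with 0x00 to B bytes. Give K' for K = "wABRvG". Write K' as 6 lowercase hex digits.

2fda00

|K| = 6 > B = 3, so first hash the key.
H(K): even-index sum = 303 mod 256 = 47; odd-index sum = 218 mod 256 = 218 → 2f da.
Zero-pad H(K) = 2f da to 3 bytes: K' = 2f da 00.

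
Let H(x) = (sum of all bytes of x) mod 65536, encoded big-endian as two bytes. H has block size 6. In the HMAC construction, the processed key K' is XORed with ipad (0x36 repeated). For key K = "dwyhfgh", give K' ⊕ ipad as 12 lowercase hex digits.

Key "dwyhfgh" = 64 77 79 68 66 67 68 is 7 bytes > B = 6, so hash it first: H(key) = 02 f1, then zero-pad to 6 bytes: K' = 02 f1 00 00 00 00.
XOR each byte with 0x36: 02⊕36=34, f1⊕36=c7, 00⊕36=36, 00⊕36=36, 00⊕36=36, 00⊕36=36.

34c736363636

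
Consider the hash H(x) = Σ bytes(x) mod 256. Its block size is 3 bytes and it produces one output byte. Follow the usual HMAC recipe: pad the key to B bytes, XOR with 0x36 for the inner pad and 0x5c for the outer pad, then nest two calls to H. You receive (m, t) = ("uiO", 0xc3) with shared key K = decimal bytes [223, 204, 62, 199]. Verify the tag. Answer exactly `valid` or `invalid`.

valid

Key decimal bytes [223, 204, 62, 199] = df cc 3e c7 is 4 bytes > B = 3, so hash it first: H(key) = b0, then zero-pad to 3 bytes: K' = b0 00 00.
K' ⊕ ipad = 86 36 36; K' ⊕ opad = ec 5c 5c.
Inner hash: sum = 134+54+54+117+105+79 = 543; mod 256 = 31 → 1f.
Outer hash (recomputed tag): sum = 236+92+92+31 = 451; mod 256 = 195 → c3.
Recomputed tag = c3; claimed = c3 → match.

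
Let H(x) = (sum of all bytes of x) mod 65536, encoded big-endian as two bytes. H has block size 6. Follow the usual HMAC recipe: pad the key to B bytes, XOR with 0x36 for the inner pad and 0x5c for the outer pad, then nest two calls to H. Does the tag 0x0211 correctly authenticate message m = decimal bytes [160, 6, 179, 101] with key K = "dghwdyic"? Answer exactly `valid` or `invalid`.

valid

Key "dghwdyic" = 64 67 68 77 64 79 69 63 is 8 bytes > B = 6, so hash it first: H(key) = 03 53, then zero-pad to 6 bytes: K' = 03 53 00 00 00 00.
K' ⊕ ipad = 35 65 36 36 36 36; K' ⊕ opad = 5f 0f 5c 5c 5c 5c.
Inner hash: sum = 53+101+54+54+54+54+160+6+179+101 = 816 → 03 30.
Outer hash (recomputed tag): sum = 95+15+92+92+92+92+3+48 = 529 → 02 11.
Recomputed tag = 0211; claimed = 0211 → match.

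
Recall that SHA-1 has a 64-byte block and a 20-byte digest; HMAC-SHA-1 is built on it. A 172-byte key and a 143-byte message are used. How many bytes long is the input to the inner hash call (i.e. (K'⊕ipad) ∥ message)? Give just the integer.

Key is 172 > 64 bytes, so it is hashed to 20 bytes then zero-padded to 64: |K'| = 64.
Inner input = (K'⊕ipad) ∥ m → 64 + 143 = 207 bytes.

207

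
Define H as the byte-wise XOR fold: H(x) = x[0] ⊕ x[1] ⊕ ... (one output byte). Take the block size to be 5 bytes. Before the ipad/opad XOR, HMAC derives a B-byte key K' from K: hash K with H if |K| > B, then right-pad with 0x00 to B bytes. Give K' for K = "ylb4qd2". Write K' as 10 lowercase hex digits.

6400000000

|K| = 7 > B = 5, so first hash the key.
H(K): XOR 79⊕6c⊕62⊕34⊕71⊕64⊕32 = 64.
Zero-pad H(K) = 64 to 5 bytes: K' = 64 00 00 00 00.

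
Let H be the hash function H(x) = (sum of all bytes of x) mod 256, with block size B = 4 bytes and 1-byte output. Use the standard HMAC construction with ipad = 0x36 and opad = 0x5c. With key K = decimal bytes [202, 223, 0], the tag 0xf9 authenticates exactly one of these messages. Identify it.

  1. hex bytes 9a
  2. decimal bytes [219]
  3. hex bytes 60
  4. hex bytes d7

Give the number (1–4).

4

Key decimal bytes [202, 223, 0] = ca df 00 is 3 bytes ≤ B = 4; zero-pad to 4 bytes: K' = ca df 00 00.
K' ⊕ ipad = fc e9 36 36; K' ⊕ opad = 96 83 5c 5c.
m1: inner = H(fc e9 36 36 9a) = eb; tag = H(96 83 5c 5c eb) = bc
m2: inner = H(fc e9 36 36 db) = 2c; tag = H(96 83 5c 5c 2c) = fd
m3: inner = H(fc e9 36 36 60) = b1; tag = H(96 83 5c 5c b1) = 82
m4: inner = H(fc e9 36 36 d7) = 28; tag = H(96 83 5c 5c 28) = f9 ← matches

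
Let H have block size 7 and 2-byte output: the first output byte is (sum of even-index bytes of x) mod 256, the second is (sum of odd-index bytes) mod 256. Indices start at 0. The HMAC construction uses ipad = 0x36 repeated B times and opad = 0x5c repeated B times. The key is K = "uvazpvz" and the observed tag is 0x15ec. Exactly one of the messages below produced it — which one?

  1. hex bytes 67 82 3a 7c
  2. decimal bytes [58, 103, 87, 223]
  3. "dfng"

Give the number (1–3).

Key "uvazpvz" = 75 76 61 7a 70 76 7a is exactly B = 7 bytes: K' = 75 76 61 7a 70 76 7a.
K' ⊕ ipad = 43 40 57 4c 46 40 4c; K' ⊕ opad = 29 2a 3d 26 2c 2a 26.
m1: inner = H(43 40 57 4c 46 40 4c 67 82 3a 7c) = 2a 6d; tag = H(29 2a 3d 26 2c 2a 26 2a 6d) = 25a4
m2: inner = H(43 40 57 4c 46 40 4c 3a 67 57 df) = 72 5d; tag = H(29 2a 3d 26 2c 2a 26 72 5d) = 15ec ← matches
m3: inner = H(43 40 57 4c 46 40 4c 64 66 6e 67) = f9 9e; tag = H(29 2a 3d 26 2c 2a 26 f9 9e) = 5673

2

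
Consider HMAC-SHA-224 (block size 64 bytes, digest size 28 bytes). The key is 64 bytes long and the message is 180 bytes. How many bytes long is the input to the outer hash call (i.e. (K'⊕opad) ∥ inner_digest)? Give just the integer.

Key is 64 ≤ 64 bytes, zero-padded: |K'| = 64.
Outer input = (K'⊕opad) ∥ H(inner) → 64 + 28 = 92 bytes.

92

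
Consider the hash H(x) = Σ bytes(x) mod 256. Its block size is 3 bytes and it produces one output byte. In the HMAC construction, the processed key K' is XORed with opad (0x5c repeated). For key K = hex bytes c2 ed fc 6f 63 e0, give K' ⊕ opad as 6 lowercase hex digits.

Key hex bytes c2 ed fc 6f 63 e0 is 6 bytes > B = 3, so hash it first: H(key) = 5d, then zero-pad to 3 bytes: K' = 5d 00 00.
XOR each byte with 0x5c: 5d⊕5c=01, 00⊕5c=5c, 00⊕5c=5c.

015c5c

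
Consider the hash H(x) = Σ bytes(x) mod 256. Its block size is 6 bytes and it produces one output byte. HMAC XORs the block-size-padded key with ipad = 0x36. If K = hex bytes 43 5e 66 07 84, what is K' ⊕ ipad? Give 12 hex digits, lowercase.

Key hex bytes 43 5e 66 07 84 is 5 bytes ≤ B = 6; zero-pad to 6 bytes: K' = 43 5e 66 07 84 00.
XOR each byte with 0x36: 43⊕36=75, 5e⊕36=68, 66⊕36=50, 07⊕36=31, 84⊕36=b2, 00⊕36=36.

75685031b236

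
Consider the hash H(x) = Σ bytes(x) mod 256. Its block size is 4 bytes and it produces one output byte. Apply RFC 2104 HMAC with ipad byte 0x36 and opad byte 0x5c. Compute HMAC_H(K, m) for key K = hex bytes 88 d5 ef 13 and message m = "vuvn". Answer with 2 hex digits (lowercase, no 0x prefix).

cd

Key hex bytes 88 d5 ef 13 is exactly B = 4 bytes: K' = 88 d5 ef 13.
K' ⊕ ipad = be e3 d9 25.  K' ⊕ opad = d4 89 b3 4f.
Inner input = (K'⊕ipad) ∥ m = be e3 d9 25 ∥ 76 75 76 6e.
Inner hash: sum = 190+227+217+37+118+117+118+110 = 1134; mod 256 = 110 → 6e.
Outer input = (K'⊕opad) ∥ inner = d4 89 b3 4f ∥ 6e.
Outer hash (tag): sum = 212+137+179+79+110 = 717; mod 256 = 205 → cd.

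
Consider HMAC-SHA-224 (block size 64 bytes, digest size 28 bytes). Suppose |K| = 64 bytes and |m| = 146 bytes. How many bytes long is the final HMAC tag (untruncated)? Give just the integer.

28

The tag is one SHA-224 digest: 28 bytes.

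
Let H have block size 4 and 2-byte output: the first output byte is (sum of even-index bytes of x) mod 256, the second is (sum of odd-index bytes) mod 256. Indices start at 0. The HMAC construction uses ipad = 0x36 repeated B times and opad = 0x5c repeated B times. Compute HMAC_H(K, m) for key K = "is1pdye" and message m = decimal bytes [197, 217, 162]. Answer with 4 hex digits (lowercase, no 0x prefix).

Key "is1pdye" = 69 73 31 70 64 79 65 is 7 bytes > B = 4, so hash it first: H(key) = 63 5c, then zero-pad to 4 bytes: K' = 63 5c 00 00.
K' ⊕ ipad = 55 6a 36 36.  K' ⊕ opad = 3f 00 5c 5c.
Inner input = (K'⊕ipad) ∥ m = 55 6a 36 36 ∥ c5 d9 a2.
Inner hash: even-index sum = 498 mod 256 = 242; odd-index sum = 377 mod 256 = 121 → f2 79.
Outer input = (K'⊕opad) ∥ inner = 3f 00 5c 5c ∥ f2 79.
Outer hash (tag): even-index sum = 397 mod 256 = 141; odd-index sum = 213 mod 256 = 213 → 8d d5.

8dd5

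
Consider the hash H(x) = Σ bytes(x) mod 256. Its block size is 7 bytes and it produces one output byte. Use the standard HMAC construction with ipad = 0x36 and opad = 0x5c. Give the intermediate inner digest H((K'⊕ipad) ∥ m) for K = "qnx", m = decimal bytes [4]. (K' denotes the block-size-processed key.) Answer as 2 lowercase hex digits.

Key "qnx" = 71 6e 78 is 3 bytes ≤ B = 7; zero-pad to 7 bytes: K' = 71 6e 78 00 00 00 00.
K' ⊕ ipad = 47 58 4e 36 36 36 36.
Inner input = 47 58 4e 36 36 36 36 ∥ 04.
Inner hash: sum = 71+88+78+54+54+54+54+4 = 457; mod 256 = 201 → c9.

c9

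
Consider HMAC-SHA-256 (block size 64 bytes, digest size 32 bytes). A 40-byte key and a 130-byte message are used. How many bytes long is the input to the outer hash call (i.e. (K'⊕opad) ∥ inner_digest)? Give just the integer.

96

Key is 40 ≤ 64 bytes, zero-padded: |K'| = 64.
Outer input = (K'⊕opad) ∥ H(inner) → 64 + 32 = 96 bytes.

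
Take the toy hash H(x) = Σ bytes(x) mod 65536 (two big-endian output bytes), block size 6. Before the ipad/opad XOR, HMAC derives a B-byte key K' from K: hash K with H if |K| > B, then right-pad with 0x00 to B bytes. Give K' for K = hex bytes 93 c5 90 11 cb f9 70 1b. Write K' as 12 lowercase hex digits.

|K| = 8 > B = 6, so first hash the key.
H(K): sum = 147+197+144+17+203+249+112+27 = 1096 → 04 48.
Zero-pad H(K) = 04 48 to 6 bytes: K' = 04 48 00 00 00 00.

044800000000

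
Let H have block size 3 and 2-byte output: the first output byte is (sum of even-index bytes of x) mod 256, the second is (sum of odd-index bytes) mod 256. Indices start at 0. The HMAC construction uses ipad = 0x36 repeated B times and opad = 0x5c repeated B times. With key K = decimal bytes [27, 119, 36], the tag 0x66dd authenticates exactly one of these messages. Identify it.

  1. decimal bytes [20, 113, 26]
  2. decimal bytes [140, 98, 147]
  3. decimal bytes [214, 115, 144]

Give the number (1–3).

3

Key decimal bytes [27, 119, 36] = 1b 77 24 is exactly B = 3 bytes: K' = 1b 77 24.
K' ⊕ ipad = 2d 41 12; K' ⊕ opad = 47 2b 78.
m1: inner = H(2d 41 12 14 71 1a) = b0 6f; tag = H(47 2b 78 b0 6f) = 2edb
m2: inner = H(2d 41 12 8c 62 93) = a1 60; tag = H(47 2b 78 a1 60) = 1fcc
m3: inner = H(2d 41 12 d6 73 90) = b2 a7; tag = H(47 2b 78 b2 a7) = 66dd ← matches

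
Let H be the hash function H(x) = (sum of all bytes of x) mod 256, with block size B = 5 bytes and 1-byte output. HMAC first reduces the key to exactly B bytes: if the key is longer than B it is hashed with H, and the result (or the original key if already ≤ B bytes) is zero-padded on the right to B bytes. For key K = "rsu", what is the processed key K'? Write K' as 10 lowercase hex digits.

7273750000

Key "rsu" = 72 73 75 is 3 bytes ≤ B = 5; zero-pad to 5 bytes: K' = 72 73 75 00 00.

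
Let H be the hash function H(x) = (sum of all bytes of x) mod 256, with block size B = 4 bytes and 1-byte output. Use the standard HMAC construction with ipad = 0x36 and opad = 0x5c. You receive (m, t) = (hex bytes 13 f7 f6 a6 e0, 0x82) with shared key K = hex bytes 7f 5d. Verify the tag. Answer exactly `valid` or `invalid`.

valid

Key hex bytes 7f 5d is 2 bytes ≤ B = 4; zero-pad to 4 bytes: K' = 7f 5d 00 00.
K' ⊕ ipad = 49 6b 36 36; K' ⊕ opad = 23 01 5c 5c.
Inner hash: sum = 73+107+54+54+19+247+246+166+224 = 1190; mod 256 = 166 → a6.
Outer hash (recomputed tag): sum = 35+1+92+92+166 = 386; mod 256 = 130 → 82.
Recomputed tag = 82; claimed = 82 → match.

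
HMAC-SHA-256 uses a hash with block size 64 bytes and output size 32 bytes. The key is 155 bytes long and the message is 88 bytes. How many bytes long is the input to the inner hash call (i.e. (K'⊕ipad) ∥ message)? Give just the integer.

152

Key is 155 > 64 bytes, so it is hashed to 32 bytes then zero-padded to 64: |K'| = 64.
Inner input = (K'⊕ipad) ∥ m → 64 + 88 = 152 bytes.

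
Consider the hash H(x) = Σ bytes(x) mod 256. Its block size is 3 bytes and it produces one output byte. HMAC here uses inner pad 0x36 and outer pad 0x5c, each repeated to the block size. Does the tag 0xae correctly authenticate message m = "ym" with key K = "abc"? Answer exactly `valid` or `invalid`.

invalid

Key "abc" = 61 62 63 is exactly B = 3 bytes: K' = 61 62 63.
K' ⊕ ipad = 57 54 55; K' ⊕ opad = 3d 3e 3f.
Inner hash: sum = 87+84+85+121+109 = 486; mod 256 = 230 → e6.
Outer hash (recomputed tag): sum = 61+62+63+230 = 416; mod 256 = 160 → a0.
Recomputed tag = a0; claimed = ae → mismatch.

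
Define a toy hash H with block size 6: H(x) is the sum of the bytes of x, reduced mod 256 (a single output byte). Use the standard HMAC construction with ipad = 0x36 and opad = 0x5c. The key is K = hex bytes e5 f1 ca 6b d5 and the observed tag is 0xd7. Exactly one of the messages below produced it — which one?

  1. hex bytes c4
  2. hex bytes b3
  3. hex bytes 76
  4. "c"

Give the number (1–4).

2

Key hex bytes e5 f1 ca 6b d5 is 5 bytes ≤ B = 6; zero-pad to 6 bytes: K' = e5 f1 ca 6b d5 00.
K' ⊕ ipad = d3 c7 fc 5d e3 36; K' ⊕ opad = b9 ad 96 37 89 5c.
m1: inner = H(d3 c7 fc 5d e3 36 c4) = d0; tag = H(b9 ad 96 37 89 5c d0) = e8
m2: inner = H(d3 c7 fc 5d e3 36 b3) = bf; tag = H(b9 ad 96 37 89 5c bf) = d7 ← matches
m3: inner = H(d3 c7 fc 5d e3 36 76) = 82; tag = H(b9 ad 96 37 89 5c 82) = 9a
m4: inner = H(d3 c7 fc 5d e3 36 63) = 6f; tag = H(b9 ad 96 37 89 5c 6f) = 87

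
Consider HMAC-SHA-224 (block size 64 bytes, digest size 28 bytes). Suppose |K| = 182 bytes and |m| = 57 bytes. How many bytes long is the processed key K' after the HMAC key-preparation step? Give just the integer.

Key is 182 > 64 bytes, so it is hashed to 28 bytes then zero-padded to 64: |K'| = 64.

64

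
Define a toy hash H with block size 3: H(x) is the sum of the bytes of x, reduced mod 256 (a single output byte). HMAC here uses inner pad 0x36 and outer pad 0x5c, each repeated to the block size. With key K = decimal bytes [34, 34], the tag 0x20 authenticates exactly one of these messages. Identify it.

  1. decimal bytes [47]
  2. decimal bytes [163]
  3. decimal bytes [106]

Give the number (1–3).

3

Key decimal bytes [34, 34] = 22 22 is 2 bytes ≤ B = 3; zero-pad to 3 bytes: K' = 22 22 00.
K' ⊕ ipad = 14 14 36; K' ⊕ opad = 7e 7e 5c.
m1: inner = H(14 14 36 2f) = 8d; tag = H(7e 7e 5c 8d) = e5
m2: inner = H(14 14 36 a3) = 01; tag = H(7e 7e 5c 01) = 59
m3: inner = H(14 14 36 6a) = c8; tag = H(7e 7e 5c c8) = 20 ← matches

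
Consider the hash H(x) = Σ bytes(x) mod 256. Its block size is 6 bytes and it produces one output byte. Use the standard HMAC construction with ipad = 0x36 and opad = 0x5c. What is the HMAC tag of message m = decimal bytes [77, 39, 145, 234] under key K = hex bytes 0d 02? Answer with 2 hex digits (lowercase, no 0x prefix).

55

Key hex bytes 0d 02 is 2 bytes ≤ B = 6; zero-pad to 6 bytes: K' = 0d 02 00 00 00 00.
K' ⊕ ipad = 3b 34 36 36 36 36.  K' ⊕ opad = 51 5e 5c 5c 5c 5c.
Inner input = (K'⊕ipad) ∥ m = 3b 34 36 36 36 36 ∥ 4d 27 91 ea.
Inner hash: sum = 59+52+54+54+54+54+77+39+145+234 = 822; mod 256 = 54 → 36.
Outer input = (K'⊕opad) ∥ inner = 51 5e 5c 5c 5c 5c ∥ 36.
Outer hash (tag): sum = 81+94+92+92+92+92+54 = 597; mod 256 = 85 → 55.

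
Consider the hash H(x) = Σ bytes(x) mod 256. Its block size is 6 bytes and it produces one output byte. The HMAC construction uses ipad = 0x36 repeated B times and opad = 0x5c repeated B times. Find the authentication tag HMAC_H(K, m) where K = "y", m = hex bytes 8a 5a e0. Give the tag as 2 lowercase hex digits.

Key "y" = 79 is 1 byte ≤ B = 6; zero-pad to 6 bytes: K' = 79 00 00 00 00 00.
K' ⊕ ipad = 4f 36 36 36 36 36.  K' ⊕ opad = 25 5c 5c 5c 5c 5c.
Inner input = (K'⊕ipad) ∥ m = 4f 36 36 36 36 36 ∥ 8a 5a e0.
Inner hash: sum = 79+54+54+54+54+54+138+90+224 = 801; mod 256 = 33 → 21.
Outer input = (K'⊕opad) ∥ inner = 25 5c 5c 5c 5c 5c ∥ 21.
Outer hash (tag): sum = 37+92+92+92+92+92+33 = 530; mod 256 = 18 → 12.

12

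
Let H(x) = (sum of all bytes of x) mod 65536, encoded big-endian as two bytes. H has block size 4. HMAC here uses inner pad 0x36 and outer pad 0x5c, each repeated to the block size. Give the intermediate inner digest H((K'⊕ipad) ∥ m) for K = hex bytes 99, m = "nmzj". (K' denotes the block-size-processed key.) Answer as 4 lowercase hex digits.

Key hex bytes 99 is 1 byte ≤ B = 4; zero-pad to 4 bytes: K' = 99 00 00 00.
K' ⊕ ipad = af 36 36 36.
Inner input = af 36 36 36 ∥ 6e 6d 7a 6a.
Inner hash: sum = 175+54+54+54+110+109+122+106 = 784 → 03 10.

0310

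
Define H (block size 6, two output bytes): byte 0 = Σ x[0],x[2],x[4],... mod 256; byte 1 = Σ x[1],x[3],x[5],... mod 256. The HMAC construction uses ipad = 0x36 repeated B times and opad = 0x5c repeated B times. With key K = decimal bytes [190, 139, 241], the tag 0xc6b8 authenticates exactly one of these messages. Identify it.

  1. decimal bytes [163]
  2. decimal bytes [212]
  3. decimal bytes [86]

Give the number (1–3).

Key decimal bytes [190, 139, 241] = be 8b f1 is 3 bytes ≤ B = 6; zero-pad to 6 bytes: K' = be 8b f1 00 00 00.
K' ⊕ ipad = 88 bd c7 36 36 36; K' ⊕ opad = e2 d7 ad 5c 5c 5c.
m1: inner = H(88 bd c7 36 36 36 a3) = 28 29; tag = H(e2 d7 ad 5c 5c 5c 28 29) = 13b8
m2: inner = H(88 bd c7 36 36 36 d4) = 59 29; tag = H(e2 d7 ad 5c 5c 5c 59 29) = 44b8
m3: inner = H(88 bd c7 36 36 36 56) = db 29; tag = H(e2 d7 ad 5c 5c 5c db 29) = c6b8 ← matches

3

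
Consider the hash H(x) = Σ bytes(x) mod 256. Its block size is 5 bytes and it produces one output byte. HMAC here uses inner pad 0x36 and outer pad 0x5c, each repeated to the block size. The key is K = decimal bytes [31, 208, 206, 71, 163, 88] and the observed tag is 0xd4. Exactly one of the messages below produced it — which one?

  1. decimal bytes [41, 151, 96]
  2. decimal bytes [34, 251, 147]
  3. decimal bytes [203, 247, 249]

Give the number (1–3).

1

Key decimal bytes [31, 208, 206, 71, 163, 88] = 1f d0 ce 47 a3 58 is 6 bytes > B = 5, so hash it first: H(key) = ff, then zero-pad to 5 bytes: K' = ff 00 00 00 00.
K' ⊕ ipad = c9 36 36 36 36; K' ⊕ opad = a3 5c 5c 5c 5c.
m1: inner = H(c9 36 36 36 36 29 97 60) = c1; tag = H(a3 5c 5c 5c 5c c1) = d4 ← matches
m2: inner = H(c9 36 36 36 36 22 fb 93) = 51; tag = H(a3 5c 5c 5c 5c 51) = 64
m3: inner = H(c9 36 36 36 36 cb f7 f9) = 5c; tag = H(a3 5c 5c 5c 5c 5c) = 6f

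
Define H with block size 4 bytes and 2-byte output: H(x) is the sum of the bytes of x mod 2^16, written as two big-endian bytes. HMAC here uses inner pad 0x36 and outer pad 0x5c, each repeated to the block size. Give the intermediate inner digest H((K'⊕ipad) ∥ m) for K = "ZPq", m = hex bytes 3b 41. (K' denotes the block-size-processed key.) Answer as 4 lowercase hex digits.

01cb

Key "ZPq" = 5a 50 71 is 3 bytes ≤ B = 4; zero-pad to 4 bytes: K' = 5a 50 71 00.
K' ⊕ ipad = 6c 66 47 36.
Inner input = 6c 66 47 36 ∥ 3b 41.
Inner hash: sum = 108+102+71+54+59+65 = 459 → 01 cb.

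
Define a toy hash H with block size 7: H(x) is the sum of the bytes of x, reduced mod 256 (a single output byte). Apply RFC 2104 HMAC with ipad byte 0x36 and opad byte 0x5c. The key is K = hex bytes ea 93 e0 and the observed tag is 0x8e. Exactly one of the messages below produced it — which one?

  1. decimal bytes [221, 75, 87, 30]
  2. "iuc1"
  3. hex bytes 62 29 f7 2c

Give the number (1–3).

3

Key hex bytes ea 93 e0 is 3 bytes ≤ B = 7; zero-pad to 7 bytes: K' = ea 93 e0 00 00 00 00.
K' ⊕ ipad = dc a5 d6 36 36 36 36; K' ⊕ opad = b6 cf bc 5c 5c 5c 5c.
m1: inner = H(dc a5 d6 36 36 36 36 dd 4b 57 1e) = cc; tag = H(b6 cf bc 5c 5c 5c 5c cc) = 7d
m2: inner = H(dc a5 d6 36 36 36 36 69 75 63 31) = a1; tag = H(b6 cf bc 5c 5c 5c 5c a1) = 52
m3: inner = H(dc a5 d6 36 36 36 36 62 29 f7 2c) = dd; tag = H(b6 cf bc 5c 5c 5c 5c dd) = 8e ← matches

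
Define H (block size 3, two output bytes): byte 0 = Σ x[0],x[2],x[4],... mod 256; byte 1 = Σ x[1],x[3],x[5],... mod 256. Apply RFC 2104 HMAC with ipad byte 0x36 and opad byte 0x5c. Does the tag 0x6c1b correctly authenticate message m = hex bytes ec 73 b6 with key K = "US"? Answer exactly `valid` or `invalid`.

valid

Key "US" = 55 53 is 2 bytes ≤ B = 3; zero-pad to 3 bytes: K' = 55 53 00.
K' ⊕ ipad = 63 65 36; K' ⊕ opad = 09 0f 5c.
Inner hash: even-index sum = 268 mod 256 = 12; odd-index sum = 519 mod 256 = 7 → 0c 07.
Outer hash (recomputed tag): even-index sum = 108 mod 256 = 108; odd-index sum = 27 mod 256 = 27 → 6c 1b.
Recomputed tag = 6c1b; claimed = 6c1b → match.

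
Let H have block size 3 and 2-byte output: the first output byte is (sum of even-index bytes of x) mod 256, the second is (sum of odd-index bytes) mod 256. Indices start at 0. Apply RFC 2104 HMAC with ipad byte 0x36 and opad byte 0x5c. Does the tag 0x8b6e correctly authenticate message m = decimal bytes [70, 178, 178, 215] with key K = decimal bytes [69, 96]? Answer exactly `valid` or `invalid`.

Key decimal bytes [69, 96] = 45 60 is 2 bytes ≤ B = 3; zero-pad to 3 bytes: K' = 45 60 00.
K' ⊕ ipad = 73 56 36; K' ⊕ opad = 19 3c 5c.
Inner hash: even-index sum = 562 mod 256 = 50; odd-index sum = 334 mod 256 = 78 → 32 4e.
Outer hash (recomputed tag): even-index sum = 195 mod 256 = 195; odd-index sum = 110 mod 256 = 110 → c3 6e.
Recomputed tag = c36e; claimed = 8b6e → mismatch.

invalid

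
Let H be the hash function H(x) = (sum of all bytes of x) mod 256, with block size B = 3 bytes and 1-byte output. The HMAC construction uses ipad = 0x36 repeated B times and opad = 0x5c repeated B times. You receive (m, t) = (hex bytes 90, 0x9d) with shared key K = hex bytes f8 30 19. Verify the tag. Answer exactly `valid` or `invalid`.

invalid

Key hex bytes f8 30 19 is exactly B = 3 bytes: K' = f8 30 19.
K' ⊕ ipad = ce 06 2f; K' ⊕ opad = a4 6c 45.
Inner hash: sum = 206+6+47+144 = 403; mod 256 = 147 → 93.
Outer hash (recomputed tag): sum = 164+108+69+147 = 488; mod 256 = 232 → e8.
Recomputed tag = e8; claimed = 9d → mismatch.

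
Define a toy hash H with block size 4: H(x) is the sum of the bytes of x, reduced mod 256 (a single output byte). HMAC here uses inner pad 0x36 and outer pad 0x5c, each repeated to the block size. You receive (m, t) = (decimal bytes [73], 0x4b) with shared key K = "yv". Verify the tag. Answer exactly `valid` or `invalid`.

valid

Key "yv" = 79 76 is 2 bytes ≤ B = 4; zero-pad to 4 bytes: K' = 79 76 00 00.
K' ⊕ ipad = 4f 40 36 36; K' ⊕ opad = 25 2a 5c 5c.
Inner hash: sum = 79+64+54+54+73 = 324; mod 256 = 68 → 44.
Outer hash (recomputed tag): sum = 37+42+92+92+68 = 331; mod 256 = 75 → 4b.
Recomputed tag = 4b; claimed = 4b → match.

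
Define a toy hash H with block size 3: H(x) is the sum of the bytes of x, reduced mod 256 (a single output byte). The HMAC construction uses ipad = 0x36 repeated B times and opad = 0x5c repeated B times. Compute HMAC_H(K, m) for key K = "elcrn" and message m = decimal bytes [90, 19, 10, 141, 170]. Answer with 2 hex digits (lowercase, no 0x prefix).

Key "elcrn" = 65 6c 63 72 6e is 5 bytes > B = 3, so hash it first: H(key) = 14, then zero-pad to 3 bytes: K' = 14 00 00.
K' ⊕ ipad = 22 36 36.  K' ⊕ opad = 48 5c 5c.
Inner input = (K'⊕ipad) ∥ m = 22 36 36 ∥ 5a 13 0a 8d aa.
Inner hash: sum = 34+54+54+90+19+10+141+170 = 572; mod 256 = 60 → 3c.
Outer input = (K'⊕opad) ∥ inner = 48 5c 5c ∥ 3c.
Outer hash (tag): sum = 72+92+92+60 = 316; mod 256 = 60 → 3c.

3c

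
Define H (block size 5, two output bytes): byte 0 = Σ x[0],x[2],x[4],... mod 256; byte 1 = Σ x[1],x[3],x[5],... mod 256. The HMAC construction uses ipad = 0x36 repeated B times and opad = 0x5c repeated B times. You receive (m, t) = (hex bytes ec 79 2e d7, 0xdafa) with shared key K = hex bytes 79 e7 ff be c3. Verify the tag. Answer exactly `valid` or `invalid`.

Key hex bytes 79 e7 ff be c3 is exactly B = 5 bytes: K' = 79 e7 ff be c3.
K' ⊕ ipad = 4f d1 c9 88 f5; K' ⊕ opad = 25 bb a3 e2 9f.
Inner hash: even-index sum = 861 mod 256 = 93; odd-index sum = 627 mod 256 = 115 → 5d 73.
Outer hash (recomputed tag): even-index sum = 474 mod 256 = 218; odd-index sum = 506 mod 256 = 250 → da fa.
Recomputed tag = dafa; claimed = dafa → match.

valid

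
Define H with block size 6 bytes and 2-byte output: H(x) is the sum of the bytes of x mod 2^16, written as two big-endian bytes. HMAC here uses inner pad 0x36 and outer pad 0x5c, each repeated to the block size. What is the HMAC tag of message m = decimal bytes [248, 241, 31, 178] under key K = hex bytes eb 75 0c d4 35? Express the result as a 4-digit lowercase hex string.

Key hex bytes eb 75 0c d4 35 is 5 bytes ≤ B = 6; zero-pad to 6 bytes: K' = eb 75 0c d4 35 00.
K' ⊕ ipad = dd 43 3a e2 03 36.  K' ⊕ opad = b7 29 50 88 69 5c.
Inner input = (K'⊕ipad) ∥ m = dd 43 3a e2 03 36 ∥ f8 f1 1f b2.
Inner hash: sum = 221+67+58+226+3+54+248+241+31+178 = 1327 → 05 2f.
Outer input = (K'⊕opad) ∥ inner = b7 29 50 88 69 5c ∥ 05 2f.
Outer hash (tag): sum = 183+41+80+136+105+92+5+47 = 689 → 02 b1.

02b1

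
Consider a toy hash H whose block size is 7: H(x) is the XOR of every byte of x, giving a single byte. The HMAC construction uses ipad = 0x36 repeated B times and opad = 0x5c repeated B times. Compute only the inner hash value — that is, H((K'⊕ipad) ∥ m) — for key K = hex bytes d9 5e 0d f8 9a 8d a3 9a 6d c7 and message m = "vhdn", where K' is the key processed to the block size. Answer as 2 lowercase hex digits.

d4

Key hex bytes d9 5e 0d f8 9a 8d a3 9a 6d c7 is 10 bytes > B = 7, so hash it first: H(key) = f6, then zero-pad to 7 bytes: K' = f6 00 00 00 00 00 00.
K' ⊕ ipad = c0 36 36 36 36 36 36.
Inner input = c0 36 36 36 36 36 36 ∥ 76 68 64 6e.
Inner hash: XOR c0⊕36⊕36⊕36⊕36⊕36⊕36⊕76⊕68⊕64⊕6e = d4.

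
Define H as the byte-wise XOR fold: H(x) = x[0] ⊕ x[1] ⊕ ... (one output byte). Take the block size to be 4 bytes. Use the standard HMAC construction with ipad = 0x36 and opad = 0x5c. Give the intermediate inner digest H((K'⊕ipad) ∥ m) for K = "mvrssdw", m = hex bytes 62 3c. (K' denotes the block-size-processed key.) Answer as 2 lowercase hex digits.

24

Key "mvrssdw" = 6d 76 72 73 73 64 77 is 7 bytes > B = 4, so hash it first: H(key) = 7a, then zero-pad to 4 bytes: K' = 7a 00 00 00.
K' ⊕ ipad = 4c 36 36 36.
Inner input = 4c 36 36 36 ∥ 62 3c.
Inner hash: XOR 4c⊕36⊕36⊕36⊕62⊕3c = 24.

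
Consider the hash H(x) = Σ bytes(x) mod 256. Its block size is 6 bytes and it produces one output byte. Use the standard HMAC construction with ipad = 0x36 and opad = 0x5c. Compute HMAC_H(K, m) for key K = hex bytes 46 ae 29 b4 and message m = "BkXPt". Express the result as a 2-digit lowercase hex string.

ff

Key hex bytes 46 ae 29 b4 is 4 bytes ≤ B = 6; zero-pad to 6 bytes: K' = 46 ae 29 b4 00 00.
K' ⊕ ipad = 70 98 1f 82 36 36.  K' ⊕ opad = 1a f2 75 e8 5c 5c.
Inner input = (K'⊕ipad) ∥ m = 70 98 1f 82 36 36 ∥ 42 6b 58 50 74.
Inner hash: sum = 112+152+31+130+54+54+66+107+88+80+116 = 990; mod 256 = 222 → de.
Outer input = (K'⊕opad) ∥ inner = 1a f2 75 e8 5c 5c ∥ de.
Outer hash (tag): sum = 26+242+117+232+92+92+222 = 1023; mod 256 = 255 → ff.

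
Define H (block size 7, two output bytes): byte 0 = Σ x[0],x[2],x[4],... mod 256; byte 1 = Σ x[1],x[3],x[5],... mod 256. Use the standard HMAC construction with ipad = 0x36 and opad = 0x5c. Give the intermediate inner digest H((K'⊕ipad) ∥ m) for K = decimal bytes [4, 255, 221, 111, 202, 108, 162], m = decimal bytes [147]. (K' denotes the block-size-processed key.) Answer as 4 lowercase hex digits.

ad0f

Key decimal bytes [4, 255, 221, 111, 202, 108, 162] = 04 ff dd 6f ca 6c a2 is exactly B = 7 bytes: K' = 04 ff dd 6f ca 6c a2.
K' ⊕ ipad = 32 c9 eb 59 fc 5a 94.
Inner input = 32 c9 eb 59 fc 5a 94 ∥ 93.
Inner hash: even-index sum = 685 mod 256 = 173; odd-index sum = 527 mod 256 = 15 → ad 0f.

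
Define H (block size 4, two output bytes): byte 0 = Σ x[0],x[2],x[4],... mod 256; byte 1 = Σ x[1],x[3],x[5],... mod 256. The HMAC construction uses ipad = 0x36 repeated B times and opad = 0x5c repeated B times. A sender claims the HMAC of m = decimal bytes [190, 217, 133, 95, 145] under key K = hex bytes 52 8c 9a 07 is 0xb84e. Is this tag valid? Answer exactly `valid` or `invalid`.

Key hex bytes 52 8c 9a 07 is exactly B = 4 bytes: K' = 52 8c 9a 07.
K' ⊕ ipad = 64 ba ac 31; K' ⊕ opad = 0e d0 c6 5b.
Inner hash: even-index sum = 740 mod 256 = 228; odd-index sum = 547 mod 256 = 35 → e4 23.
Outer hash (recomputed tag): even-index sum = 440 mod 256 = 184; odd-index sum = 334 mod 256 = 78 → b8 4e.
Recomputed tag = b84e; claimed = b84e → match.

valid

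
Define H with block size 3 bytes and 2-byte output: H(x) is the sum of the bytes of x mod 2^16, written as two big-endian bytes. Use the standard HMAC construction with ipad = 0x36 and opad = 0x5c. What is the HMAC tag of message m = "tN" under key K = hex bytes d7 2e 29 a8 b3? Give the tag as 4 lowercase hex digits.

027b

Key hex bytes d7 2e 29 a8 b3 is 5 bytes > B = 3, so hash it first: H(key) = 02 89, then zero-pad to 3 bytes: K' = 02 89 00.
K' ⊕ ipad = 34 bf 36.  K' ⊕ opad = 5e d5 5c.
Inner input = (K'⊕ipad) ∥ m = 34 bf 36 ∥ 74 4e.
Inner hash: sum = 52+191+54+116+78 = 491 → 01 eb.
Outer input = (K'⊕opad) ∥ inner = 5e d5 5c ∥ 01 eb.
Outer hash (tag): sum = 94+213+92+1+235 = 635 → 02 7b.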